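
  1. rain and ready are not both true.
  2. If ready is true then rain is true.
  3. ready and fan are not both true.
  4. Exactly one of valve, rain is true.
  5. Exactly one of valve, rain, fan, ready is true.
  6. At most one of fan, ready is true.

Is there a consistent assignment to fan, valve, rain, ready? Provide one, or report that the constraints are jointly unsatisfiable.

fan: False, valve: True, rain: False, ready: False

  (1) rain=F, ready=F — not both ✓
  (2) ready=F ⇒ rain: vacuous ✓
  (3) ready=F, fan=F — not both ✓
  (4) {valve, rain}: 1 true — exactly one ✓
  (5) {valve, rain, fan, ready}: 1 true — exactly one ✓
  (6) {fan, ready}: 0 true — at most one ✓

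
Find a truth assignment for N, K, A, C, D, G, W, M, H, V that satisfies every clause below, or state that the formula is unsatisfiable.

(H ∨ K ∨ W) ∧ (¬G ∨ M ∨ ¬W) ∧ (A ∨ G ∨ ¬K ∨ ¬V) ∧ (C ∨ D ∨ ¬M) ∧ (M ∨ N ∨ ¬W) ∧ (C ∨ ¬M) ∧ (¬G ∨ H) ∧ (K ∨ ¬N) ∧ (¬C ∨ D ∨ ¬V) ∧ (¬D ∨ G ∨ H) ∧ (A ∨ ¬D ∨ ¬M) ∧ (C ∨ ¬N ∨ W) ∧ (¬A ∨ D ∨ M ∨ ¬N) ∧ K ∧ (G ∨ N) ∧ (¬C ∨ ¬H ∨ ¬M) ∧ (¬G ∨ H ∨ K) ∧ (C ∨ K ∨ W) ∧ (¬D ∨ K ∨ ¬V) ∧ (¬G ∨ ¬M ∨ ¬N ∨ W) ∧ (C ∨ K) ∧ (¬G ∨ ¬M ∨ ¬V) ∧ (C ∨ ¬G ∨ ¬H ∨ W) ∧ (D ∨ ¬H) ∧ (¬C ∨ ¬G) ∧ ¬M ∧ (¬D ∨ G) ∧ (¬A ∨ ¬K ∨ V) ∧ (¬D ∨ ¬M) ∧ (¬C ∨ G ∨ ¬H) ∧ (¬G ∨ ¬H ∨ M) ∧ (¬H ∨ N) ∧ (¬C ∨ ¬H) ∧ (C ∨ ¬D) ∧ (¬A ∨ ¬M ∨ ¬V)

N = True, K = True, A = False, C = False, D = False, G = False, W = True, M = False, H = False, V = False

Unit clause (K) forces K = True.
Unit clause (¬M) forces M = False.
Try N = False:
  (M ∨ N ∨ ¬W) forces W = False.
  (G ∨ N) forces G = True.
  (¬G ∨ H) forces H = True.
  clause (¬G ∨ ¬H ∨ M) is falsified — backtrack.
So N = True.
Set A = False.
Set C = False.
  then (C ∨ ¬N ∨ W) forces W = True.
  then (C ∨ ¬D) forces D = False.
  then (¬G ∨ M ∨ ¬W) forces G = False.
  then (A ∨ G ∨ ¬K ∨ ¬V) forces V = False.
  then (D ∨ ¬H) forces H = False.
All clauses satisfied.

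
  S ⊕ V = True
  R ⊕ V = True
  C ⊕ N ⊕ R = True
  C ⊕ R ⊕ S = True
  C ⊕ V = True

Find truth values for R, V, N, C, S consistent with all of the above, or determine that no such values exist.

R: True, V: False, N: True, C: True, S: True

S ⊕ V = T ⊕ F = True ✓
R ⊕ V = T ⊕ F = True ✓
C ⊕ N ⊕ R = T ⊕ T ⊕ T = True ✓
C ⊕ R ⊕ S = T ⊕ T ⊕ T = True ✓
C ⊕ V = T ⊕ F = True ✓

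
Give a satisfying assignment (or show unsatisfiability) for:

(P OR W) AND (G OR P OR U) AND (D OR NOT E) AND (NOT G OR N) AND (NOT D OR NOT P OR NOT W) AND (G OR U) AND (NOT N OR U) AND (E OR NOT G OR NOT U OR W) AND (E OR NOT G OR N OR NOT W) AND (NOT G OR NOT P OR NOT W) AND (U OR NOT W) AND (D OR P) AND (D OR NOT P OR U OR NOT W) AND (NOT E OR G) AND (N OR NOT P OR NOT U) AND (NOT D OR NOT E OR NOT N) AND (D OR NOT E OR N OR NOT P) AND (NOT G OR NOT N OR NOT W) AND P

N = True; D = True; U = True; W = False; E = False; G = False; P = True

Unit clause (P) forces P = True.
Try N = False:
  (NOT G OR N) forces G = False.
  (G OR U) forces U = True.
  clause (N OR NOT P OR NOT U) is falsified — backtrack.
So N = True.
  then (NOT N OR U) forces U = True.
Set D = True.
  then (NOT D OR NOT P OR NOT W) forces W = False.
  then (NOT D OR NOT E OR NOT N) forces E = False.
  then (E OR NOT G OR NOT U OR W) forces G = False.
All clauses satisfied.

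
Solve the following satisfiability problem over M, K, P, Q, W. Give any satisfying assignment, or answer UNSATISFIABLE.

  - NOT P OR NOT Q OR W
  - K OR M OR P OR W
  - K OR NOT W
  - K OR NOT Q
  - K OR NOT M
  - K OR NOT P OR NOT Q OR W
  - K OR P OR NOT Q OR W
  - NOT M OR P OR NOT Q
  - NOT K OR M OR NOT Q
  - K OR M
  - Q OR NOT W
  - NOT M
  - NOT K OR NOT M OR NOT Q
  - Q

Case M = True:
  Clause (NOT M) is falsified — contradiction.
Case M = False:
  (K OR M) forces K = True.
  (NOT K OR M OR NOT Q) forces Q = False.
  Clause (Q) is falsified — contradiction.
Both cases fail, so the formula is unsatisfiable.

Unsatisfiable — no assignment works.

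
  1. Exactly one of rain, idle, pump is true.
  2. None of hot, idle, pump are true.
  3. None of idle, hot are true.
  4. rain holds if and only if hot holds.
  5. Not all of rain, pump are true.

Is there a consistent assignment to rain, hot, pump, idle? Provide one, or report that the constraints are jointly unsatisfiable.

Case pump = True:
  Constraint (2) is violated (pump=T) — contradiction.
Case pump = False:
  (2) forces hot = False.
  (2) forces idle = False.
  (1) with idle=F, pump=F forces rain = True.
  Constraint (4) is violated (rain=T, hot=F) — contradiction.
Both cases fail — unsatisfiable.

No satisfying assignment exists.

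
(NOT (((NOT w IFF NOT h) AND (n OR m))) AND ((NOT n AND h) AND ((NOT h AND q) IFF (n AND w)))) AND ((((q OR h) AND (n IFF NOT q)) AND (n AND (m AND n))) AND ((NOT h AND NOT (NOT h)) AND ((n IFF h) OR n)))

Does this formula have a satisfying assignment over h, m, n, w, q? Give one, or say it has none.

Unsatisfiable

Case h = True: the conjunct NOT h is False.
Case h = False: the conjunct h is False.
Both cases fail — unsatisfiable.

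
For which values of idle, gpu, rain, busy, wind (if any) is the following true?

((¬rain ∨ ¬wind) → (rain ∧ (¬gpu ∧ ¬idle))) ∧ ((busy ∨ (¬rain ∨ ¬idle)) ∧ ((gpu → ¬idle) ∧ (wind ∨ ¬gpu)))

idle: True; gpu: False; rain: True; busy: True; wind: True

  (¬rain ∨ ¬wind) → (rain ∧ (¬gpu ∧ ¬idle)) = True
    ¬rain ∨ ¬wind = False
      ¬rain = False
      ¬wind = False
    rain ∧ (¬gpu ∧ ¬idle) = False
      ¬gpu ∧ ¬idle = False
        ¬gpu = True
        ¬idle = False
  (busy ∨ (¬rain ∨ ¬idle)) ∧ ((gpu → ¬idle) ∧ (wind ∨ ¬gpu)) = True
    busy ∨ (¬rain ∨ ¬idle) = True
      ¬rain ∨ ¬idle = False
        ¬rain = False
        ¬idle = False
    (gpu → ¬idle) ∧ (wind ∨ ¬gpu) = True
      gpu → ¬idle = True
        ¬idle = False
      wind ∨ ¬gpu = True
        ¬gpu = True
Both conjuncts True, so the formula holds.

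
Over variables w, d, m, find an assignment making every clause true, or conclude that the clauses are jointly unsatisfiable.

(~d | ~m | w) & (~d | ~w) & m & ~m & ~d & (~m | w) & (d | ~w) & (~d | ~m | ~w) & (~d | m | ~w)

No satisfying assignment exists.

Case m = True:
  Clause (~m) is falsified — contradiction.
Case m = False:
  Clause (m) is falsified — contradiction.
Both cases fail, so the formula is unsatisfiable.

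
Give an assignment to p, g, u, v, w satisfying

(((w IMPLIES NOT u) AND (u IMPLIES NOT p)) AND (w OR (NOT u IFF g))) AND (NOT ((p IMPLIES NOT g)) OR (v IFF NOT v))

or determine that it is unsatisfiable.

p=T; g=T; u=F; v=T; w=F

  ((w IMPLIES NOT u) AND (u IMPLIES NOT p)) AND (w OR (NOT u IFF g)) = True
    (w IMPLIES NOT u) AND (u IMPLIES NOT p) = True
      w IMPLIES NOT u = True
        NOT u = True
      u IMPLIES NOT p = True
        NOT p = False
    w OR (NOT u IFF g) = True
      NOT u IFF g = True
        NOT u = True
  NOT ((p IMPLIES NOT g)) OR (v IFF NOT v) = True
    NOT ((p IMPLIES NOT g)) = True
      p IMPLIES NOT g = False
        NOT g = False
    v IFF NOT v = False
      NOT v = False
Both conjuncts True, so the formula holds.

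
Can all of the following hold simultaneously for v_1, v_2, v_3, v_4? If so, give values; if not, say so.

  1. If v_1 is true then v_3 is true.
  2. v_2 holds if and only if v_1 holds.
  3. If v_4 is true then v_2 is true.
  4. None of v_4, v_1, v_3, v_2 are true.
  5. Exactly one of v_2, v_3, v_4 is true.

Case v_4 = True:
  Constraint (4) is violated (v_4=T) — contradiction.
Case v_4 = False:
  (4) forces v_1 = False.
  (2) with v_1=F forces v_2 = False.
  (4) forces v_3 = False.
  Constraint (5) is violated (v_2=F, v_3=F, v_4=F) — contradiction.
Both cases fail — unsatisfiable.

Unsatisfiable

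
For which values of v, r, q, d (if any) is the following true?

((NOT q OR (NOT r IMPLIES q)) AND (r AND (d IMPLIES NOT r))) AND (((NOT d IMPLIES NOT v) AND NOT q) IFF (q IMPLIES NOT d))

v: False, r: True, q: False, d: False

  (NOT q OR (NOT r IMPLIES q)) AND (r AND (d IMPLIES NOT r)) = True
    NOT q OR (NOT r IMPLIES q) = True
      NOT q = True
      NOT r IMPLIES q = True
        NOT r = False
    r AND (d IMPLIES NOT r) = True
      d IMPLIES NOT r = True
        NOT r = False
  ((NOT d IMPLIES NOT v) AND NOT q) IFF (q IMPLIES NOT d) = True
    (NOT d IMPLIES NOT v) AND NOT q = True
      NOT d IMPLIES NOT v = True
        NOT d = True
        NOT v = True
      NOT q = True
    q IMPLIES NOT d = True
      NOT d = True
Both conjuncts True, so the formula holds.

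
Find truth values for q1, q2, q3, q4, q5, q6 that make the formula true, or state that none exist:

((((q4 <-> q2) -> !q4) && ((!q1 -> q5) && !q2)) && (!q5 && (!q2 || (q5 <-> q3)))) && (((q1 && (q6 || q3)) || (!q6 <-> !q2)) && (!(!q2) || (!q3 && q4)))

q1=T, q2=F, q3=F, q4=T, q5=F, q6=T

  (((q4 <-> q2) -> !q4) && ((!q1 -> q5) && !q2)) && (!q5 && (!q2 || (q5 <-> q3))) = True
    ((q4 <-> q2) -> !q4) && ((!q1 -> q5) && !q2) = True
      (q4 <-> q2) -> !q4 = True
        q4 <-> q2 = False
        !q4 = False
      (!q1 -> q5) && !q2 = True
        !q1 -> q5 = True
          !q1 = False
        !q2 = True
    !q5 && (!q2 || (q5 <-> q3)) = True
      !q5 = True
      !q2 || (q5 <-> q3) = True
        !q2 = True
        q5 <-> q3 = True
  ((q1 && (q6 || q3)) || (!q6 <-> !q2)) && (!(!q2) || (!q3 && q4)) = True
    (q1 && (q6 || q3)) || (!q6 <-> !q2) = True
      q1 && (q6 || q3) = True
        q6 || q3 = True
      !q6 <-> !q2 = False
        !q6 = False
        !q2 = True
    !(!q2) || (!q3 && q4) = True
      !(!q2) = False
        !q2 = True
      !q3 && q4 = True
        !q3 = True
Both conjuncts True, so the formula holds.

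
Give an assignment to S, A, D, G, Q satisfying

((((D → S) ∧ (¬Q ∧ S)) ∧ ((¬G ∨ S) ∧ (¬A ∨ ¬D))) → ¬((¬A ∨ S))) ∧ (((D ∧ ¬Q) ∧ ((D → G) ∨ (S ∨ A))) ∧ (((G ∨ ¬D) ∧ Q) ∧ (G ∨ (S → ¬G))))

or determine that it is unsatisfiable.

Case Q = True: the conjunct ¬Q is False.
Case Q = False: the conjunct Q is False.
Both cases fail — unsatisfiable.

The formula is unsatisfiable.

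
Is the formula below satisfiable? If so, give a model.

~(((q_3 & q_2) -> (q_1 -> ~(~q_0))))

q_0 = False, q_1 = True, q_2 = True, q_3 = True

  ~(((q_3 & q_2) -> (q_1 -> ~(~q_0)))) = True
    (q_3 & q_2) -> (q_1 -> ~(~q_0)) = False
      q_3 & q_2 = True
      q_1 -> ~(~q_0) = False
        ~(~q_0) = False
          ~q_0 = True
The formula evaluates to True.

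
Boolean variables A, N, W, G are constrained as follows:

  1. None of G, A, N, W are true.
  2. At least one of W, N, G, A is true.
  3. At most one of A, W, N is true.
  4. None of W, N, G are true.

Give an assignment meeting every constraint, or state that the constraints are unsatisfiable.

Case A = True:
  Constraint (1) is violated (A=T) — contradiction.
Case A = False:
  (1) forces G = False.
  (1) forces N = False.
  (1) forces W = False.
  Constraint (2) is violated (W=F, N=F, G=F, A=F) — contradiction.
Both cases fail — unsatisfiable.

UNSATISFIABLE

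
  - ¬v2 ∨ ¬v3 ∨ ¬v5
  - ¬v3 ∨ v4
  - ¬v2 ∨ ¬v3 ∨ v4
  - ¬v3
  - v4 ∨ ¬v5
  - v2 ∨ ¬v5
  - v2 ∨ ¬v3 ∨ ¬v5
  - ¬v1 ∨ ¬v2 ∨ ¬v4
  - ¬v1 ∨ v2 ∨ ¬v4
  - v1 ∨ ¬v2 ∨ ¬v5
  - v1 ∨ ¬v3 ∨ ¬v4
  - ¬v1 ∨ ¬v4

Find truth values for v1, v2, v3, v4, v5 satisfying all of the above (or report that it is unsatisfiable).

v1 = True; v2 = False; v3 = False; v4 = False; v5 = False

Unit clause (¬v3) forces v3 = False.
Set v1 = True.
  then (¬v1 ∨ ¬v4) forces v4 = False.
  then (v4 ∨ ¬v5) forces v5 = False.
Set v2 = False.
All clauses satisfied.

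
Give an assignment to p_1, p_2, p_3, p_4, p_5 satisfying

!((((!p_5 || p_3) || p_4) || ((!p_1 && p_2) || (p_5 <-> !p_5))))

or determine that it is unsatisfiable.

p_1 = True, p_2 = False, p_3 = False, p_4 = False, p_5 = True

  !((((!p_5 || p_3) || p_4) || ((!p_1 && p_2) || (p_5 <-> !p_5)))) = True
    ((!p_5 || p_3) || p_4) || ((!p_1 && p_2) || (p_5 <-> !p_5)) = False
      (!p_5 || p_3) || p_4 = False
        !p_5 || p_3 = False
          !p_5 = False
      (!p_1 && p_2) || (p_5 <-> !p_5) = False
        !p_1 && p_2 = False
          !p_1 = False
        p_5 <-> !p_5 = False
          !p_5 = False
The formula evaluates to True.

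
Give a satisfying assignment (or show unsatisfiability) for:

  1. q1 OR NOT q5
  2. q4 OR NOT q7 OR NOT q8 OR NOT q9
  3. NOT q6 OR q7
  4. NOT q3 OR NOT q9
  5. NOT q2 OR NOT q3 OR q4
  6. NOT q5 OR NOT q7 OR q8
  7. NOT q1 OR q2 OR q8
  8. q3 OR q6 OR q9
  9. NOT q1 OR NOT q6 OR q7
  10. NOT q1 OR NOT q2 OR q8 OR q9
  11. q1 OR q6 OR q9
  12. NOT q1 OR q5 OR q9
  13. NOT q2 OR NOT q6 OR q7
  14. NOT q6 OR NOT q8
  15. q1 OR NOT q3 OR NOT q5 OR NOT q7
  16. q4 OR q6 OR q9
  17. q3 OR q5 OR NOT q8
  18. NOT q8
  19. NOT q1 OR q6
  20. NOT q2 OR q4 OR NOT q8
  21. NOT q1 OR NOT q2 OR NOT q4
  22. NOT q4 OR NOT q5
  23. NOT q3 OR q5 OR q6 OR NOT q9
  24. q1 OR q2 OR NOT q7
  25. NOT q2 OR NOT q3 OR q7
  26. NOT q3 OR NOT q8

Unit clause (NOT q8) forces q8 = False.
Set q1 = False.
  then (q1 OR NOT q5) forces q5 = False.
Set q2 = True.
Set q3 = False.
Set q4 = True.
Set q6 = True.
  then (NOT q6 OR q7) forces q7 = True.
Set q9 = True.
All clauses satisfied.

q1 = False, q2 = True, q3 = False, q4 = True, q5 = False, q6 = True, q7 = True, q8 = False, q9 = True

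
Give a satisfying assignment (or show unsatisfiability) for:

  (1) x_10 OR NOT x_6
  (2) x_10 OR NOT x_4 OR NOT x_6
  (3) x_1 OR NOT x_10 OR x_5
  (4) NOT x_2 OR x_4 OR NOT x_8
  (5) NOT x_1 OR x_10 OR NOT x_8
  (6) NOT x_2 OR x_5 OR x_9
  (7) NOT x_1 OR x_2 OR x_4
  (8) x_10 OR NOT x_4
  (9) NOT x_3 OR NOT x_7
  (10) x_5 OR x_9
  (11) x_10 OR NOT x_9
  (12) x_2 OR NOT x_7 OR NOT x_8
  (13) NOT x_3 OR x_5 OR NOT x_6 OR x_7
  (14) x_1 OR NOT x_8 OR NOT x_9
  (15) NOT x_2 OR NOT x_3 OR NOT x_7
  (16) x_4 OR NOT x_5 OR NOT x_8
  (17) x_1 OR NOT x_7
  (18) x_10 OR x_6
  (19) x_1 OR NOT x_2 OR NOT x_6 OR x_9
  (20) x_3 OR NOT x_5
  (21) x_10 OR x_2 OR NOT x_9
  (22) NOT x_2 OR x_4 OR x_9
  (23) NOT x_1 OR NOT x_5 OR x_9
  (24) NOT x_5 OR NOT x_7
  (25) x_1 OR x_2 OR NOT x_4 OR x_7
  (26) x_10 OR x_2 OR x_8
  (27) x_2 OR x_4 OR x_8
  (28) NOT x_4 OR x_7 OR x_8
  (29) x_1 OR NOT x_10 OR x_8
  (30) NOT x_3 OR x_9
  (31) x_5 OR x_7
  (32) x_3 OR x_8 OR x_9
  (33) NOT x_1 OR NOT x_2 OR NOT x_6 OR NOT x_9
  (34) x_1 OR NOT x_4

x_1 = True; x_2 = True; x_3 = False; x_4 = False; x_5 = False; x_6 = False; x_7 = True; x_8 = False; x_9 = True; x_10 = True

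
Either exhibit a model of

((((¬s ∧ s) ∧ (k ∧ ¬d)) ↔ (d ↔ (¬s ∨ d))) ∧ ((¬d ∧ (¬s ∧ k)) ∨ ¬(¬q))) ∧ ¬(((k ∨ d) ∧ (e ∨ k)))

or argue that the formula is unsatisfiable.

s = False; d = False; k = False; q = True; e = False

  (((¬s ∧ s) ∧ (k ∧ ¬d)) ↔ (d ↔ (¬s ∨ d))) ∧ ((¬d ∧ (¬s ∧ k)) ∨ ¬(¬q)) = True
    ((¬s ∧ s) ∧ (k ∧ ¬d)) ↔ (d ↔ (¬s ∨ d)) = True
      (¬s ∧ s) ∧ (k ∧ ¬d) = False
        ¬s ∧ s = False
          ¬s = True
        k ∧ ¬d = False
          ¬d = True
      d ↔ (¬s ∨ d) = False
        ¬s ∨ d = True
          ¬s = True
    (¬d ∧ (¬s ∧ k)) ∨ ¬(¬q) = True
      ¬d ∧ (¬s ∧ k) = False
        ¬d = True
        ¬s ∧ k = False
          ¬s = True
      ¬(¬q) = True
        ¬q = False
  ¬(((k ∨ d) ∧ (e ∨ k))) = True
    (k ∨ d) ∧ (e ∨ k) = False
      k ∨ d = False
      e ∨ k = False
Both conjuncts True, so the formula holds.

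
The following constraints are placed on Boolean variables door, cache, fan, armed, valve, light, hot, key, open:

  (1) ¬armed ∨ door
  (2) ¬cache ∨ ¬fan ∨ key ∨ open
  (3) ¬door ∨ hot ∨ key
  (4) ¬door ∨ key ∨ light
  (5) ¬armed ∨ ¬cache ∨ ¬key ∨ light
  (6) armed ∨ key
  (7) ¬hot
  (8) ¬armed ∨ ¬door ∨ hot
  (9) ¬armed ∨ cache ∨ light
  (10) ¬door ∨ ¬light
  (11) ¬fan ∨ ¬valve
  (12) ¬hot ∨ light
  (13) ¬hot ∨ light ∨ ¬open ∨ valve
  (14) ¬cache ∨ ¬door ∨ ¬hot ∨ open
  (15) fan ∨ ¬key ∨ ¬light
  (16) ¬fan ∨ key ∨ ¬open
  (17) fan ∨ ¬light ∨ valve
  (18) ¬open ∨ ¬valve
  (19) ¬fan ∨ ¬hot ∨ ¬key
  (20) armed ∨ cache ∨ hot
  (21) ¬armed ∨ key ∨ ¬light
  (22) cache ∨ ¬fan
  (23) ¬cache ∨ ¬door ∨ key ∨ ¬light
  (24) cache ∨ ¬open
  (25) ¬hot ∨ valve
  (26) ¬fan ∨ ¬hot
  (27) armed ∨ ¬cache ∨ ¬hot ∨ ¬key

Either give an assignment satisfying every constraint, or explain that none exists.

door=T, cache=T, fan=T, armed=F, valve=F, light=F, hot=F, key=T, open=T

Unit clause (¬hot) forces hot = False.
Set door = True.
  then (¬door ∨ hot ∨ key) forces key = True.
  then (¬armed ∨ ¬door ∨ hot) forces armed = False.
  then (¬door ∨ ¬light) forces light = False.
  then (armed ∨ cache ∨ hot) forces cache = True.
Set fan = True.
  then (¬fan ∨ ¬valve) forces valve = False.
Set open = True.
All clauses satisfied.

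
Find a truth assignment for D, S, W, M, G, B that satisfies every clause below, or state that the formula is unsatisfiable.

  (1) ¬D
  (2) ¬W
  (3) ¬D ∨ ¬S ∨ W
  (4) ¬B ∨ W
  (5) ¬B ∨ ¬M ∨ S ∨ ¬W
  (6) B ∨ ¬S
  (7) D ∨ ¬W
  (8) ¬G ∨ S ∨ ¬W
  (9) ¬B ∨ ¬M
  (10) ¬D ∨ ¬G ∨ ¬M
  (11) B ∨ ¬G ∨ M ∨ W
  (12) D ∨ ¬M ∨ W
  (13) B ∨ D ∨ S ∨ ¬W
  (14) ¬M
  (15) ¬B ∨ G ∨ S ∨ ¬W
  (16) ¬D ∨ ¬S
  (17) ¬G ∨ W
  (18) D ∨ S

UNSATISFIABLE

Case D = True:
  Clause (¬D) is falsified — contradiction.
Case D = False:
  (¬W) forces W = False.
  (¬B ∨ W) forces B = False.
  (B ∨ ¬S) forces S = False.
  Clause (D ∨ S) is falsified — contradiction.
Both cases fail, so the formula is unsatisfiable.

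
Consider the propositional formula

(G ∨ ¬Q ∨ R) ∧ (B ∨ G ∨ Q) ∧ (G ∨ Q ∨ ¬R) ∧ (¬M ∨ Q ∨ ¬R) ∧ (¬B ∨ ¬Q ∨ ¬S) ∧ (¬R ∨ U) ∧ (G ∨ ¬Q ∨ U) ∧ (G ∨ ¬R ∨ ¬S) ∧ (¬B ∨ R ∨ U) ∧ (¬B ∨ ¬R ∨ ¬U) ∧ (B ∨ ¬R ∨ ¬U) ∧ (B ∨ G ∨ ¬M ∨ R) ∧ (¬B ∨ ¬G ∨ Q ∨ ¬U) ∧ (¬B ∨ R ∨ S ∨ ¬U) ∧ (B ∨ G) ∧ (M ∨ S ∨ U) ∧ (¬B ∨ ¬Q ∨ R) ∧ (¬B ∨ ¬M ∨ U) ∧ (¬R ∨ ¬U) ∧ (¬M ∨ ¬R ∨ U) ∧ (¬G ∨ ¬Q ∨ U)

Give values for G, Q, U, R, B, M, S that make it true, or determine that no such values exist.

G = True, Q = True, U = True, R = False, B = False, M = True, S = False

Set G = True.
Set Q = True.
  then (¬G ∨ ¬Q ∨ U) forces U = True.
  then (¬R ∨ ¬U) forces R = False.
  then (¬B ∨ ¬Q ∨ R) forces B = False.
Set M = True.
Set S = False.
All clauses satisfied.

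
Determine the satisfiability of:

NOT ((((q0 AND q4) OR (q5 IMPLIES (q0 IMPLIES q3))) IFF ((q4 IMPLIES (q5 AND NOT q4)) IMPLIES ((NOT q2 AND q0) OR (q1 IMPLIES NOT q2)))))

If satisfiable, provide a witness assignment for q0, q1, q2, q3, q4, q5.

q0 = True, q1 = True, q2 = True, q3 = False, q4 = False, q5 = False

  NOT ((((q0 AND q4) OR (q5 IMPLIES (q0 IMPLIES q3))) IFF ((q4 IMPLIES (q5 AND NOT q4)) IMPLIES ((NOT q2 AND q0) OR (q1 IMPLIES NOT q2))))) = True
    ((q0 AND q4) OR (q5 IMPLIES (q0 IMPLIES q3))) IFF ((q4 IMPLIES (q5 AND NOT q4)) IMPLIES ((NOT q2 AND q0) OR (q1 IMPLIES NOT q2))) = False
      (q0 AND q4) OR (q5 IMPLIES (q0 IMPLIES q3)) = True
        q0 AND q4 = False
        q5 IMPLIES (q0 IMPLIES q3) = True
          q0 IMPLIES q3 = False
      (q4 IMPLIES (q5 AND NOT q4)) IMPLIES ((NOT q2 AND q0) OR (q1 IMPLIES NOT q2)) = False
        q4 IMPLIES (q5 AND NOT q4) = True
          q5 AND NOT q4 = False
            NOT q4 = True
        (NOT q2 AND q0) OR (q1 IMPLIES NOT q2) = False
          NOT q2 AND q0 = False
            NOT q2 = False
          q1 IMPLIES NOT q2 = False
            NOT q2 = False
The formula evaluates to True.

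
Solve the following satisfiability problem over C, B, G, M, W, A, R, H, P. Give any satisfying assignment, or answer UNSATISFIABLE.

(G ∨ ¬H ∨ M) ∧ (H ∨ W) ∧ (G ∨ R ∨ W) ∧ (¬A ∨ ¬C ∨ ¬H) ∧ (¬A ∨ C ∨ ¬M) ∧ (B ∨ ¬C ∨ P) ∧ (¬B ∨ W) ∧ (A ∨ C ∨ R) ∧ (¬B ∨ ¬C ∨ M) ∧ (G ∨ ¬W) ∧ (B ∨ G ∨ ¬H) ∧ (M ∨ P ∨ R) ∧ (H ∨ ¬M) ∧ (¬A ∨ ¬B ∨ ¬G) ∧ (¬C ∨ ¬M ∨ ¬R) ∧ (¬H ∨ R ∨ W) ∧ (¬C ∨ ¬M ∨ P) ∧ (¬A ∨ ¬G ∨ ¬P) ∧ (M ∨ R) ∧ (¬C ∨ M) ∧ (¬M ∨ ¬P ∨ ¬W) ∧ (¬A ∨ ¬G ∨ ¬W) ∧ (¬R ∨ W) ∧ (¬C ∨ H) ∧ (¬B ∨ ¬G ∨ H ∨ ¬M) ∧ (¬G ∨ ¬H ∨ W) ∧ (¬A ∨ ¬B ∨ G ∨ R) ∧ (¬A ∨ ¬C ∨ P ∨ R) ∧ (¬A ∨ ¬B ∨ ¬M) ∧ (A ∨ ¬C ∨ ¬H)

C = False; B = True; G = True; M = True; W = True; A = False; R = True; H = True; P = False

Try C = True:
  (¬C ∨ M) forces M = True.
  (H ∨ ¬M) forces H = True.
  (¬A ∨ ¬C ∨ ¬H) forces A = False.
  clause (A ∨ ¬C ∨ ¬H) is falsified — backtrack.
So C = False.
Set B = True.
  then (¬B ∨ W) forces W = True.
  then (G ∨ ¬W) forces G = True.
  then (¬A ∨ ¬B ∨ ¬G) forces A = False.
  then (A ∨ C ∨ R) forces R = True.
Set M = True.
  then (H ∨ ¬M) forces H = True.
  then (¬M ∨ ¬P ∨ ¬W) forces P = False.
All clauses satisfied.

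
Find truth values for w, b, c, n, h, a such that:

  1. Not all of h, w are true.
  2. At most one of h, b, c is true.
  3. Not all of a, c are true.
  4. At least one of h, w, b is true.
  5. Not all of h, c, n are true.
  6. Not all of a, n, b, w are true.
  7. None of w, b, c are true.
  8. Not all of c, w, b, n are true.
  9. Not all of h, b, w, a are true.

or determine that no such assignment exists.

w: False; b: False; c: False; n: False; h: True; a: False

  (1) {h, w}: 1/2 true — not all ✓
  (2) {h, b, c}: 1 true — at most one ✓
  (3) {a, c}: 0/2 true — not all ✓
  (4) {h, w, b}: 1 true — at least one ✓
  (5) {h, c, n}: 1/3 true — not all ✓
  (6) {a, n, b, w}: 0/4 true — not all ✓
  (7) {w, b, c}: 0 true — none ✓
  (8) {c, w, b, n}: 0/4 true — not all ✓
  (9) {h, b, w, a}: 1/4 true — not all ✓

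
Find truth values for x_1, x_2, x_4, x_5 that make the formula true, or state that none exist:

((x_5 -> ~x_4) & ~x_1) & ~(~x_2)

x_1: False; x_2: True; x_4: False; x_5: False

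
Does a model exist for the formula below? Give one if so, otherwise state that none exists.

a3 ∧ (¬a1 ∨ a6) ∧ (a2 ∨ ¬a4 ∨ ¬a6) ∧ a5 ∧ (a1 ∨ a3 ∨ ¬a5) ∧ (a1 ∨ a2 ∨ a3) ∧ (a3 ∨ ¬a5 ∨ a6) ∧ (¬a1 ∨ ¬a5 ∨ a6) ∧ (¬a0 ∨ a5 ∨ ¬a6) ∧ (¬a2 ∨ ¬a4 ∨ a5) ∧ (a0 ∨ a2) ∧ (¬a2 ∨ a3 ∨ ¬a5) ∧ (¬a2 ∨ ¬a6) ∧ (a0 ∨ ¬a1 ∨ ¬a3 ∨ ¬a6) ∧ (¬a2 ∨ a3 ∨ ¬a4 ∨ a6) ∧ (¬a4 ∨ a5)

a0 = True; a1 = False; a2 = True; a3 = True; a4 = True; a5 = True; a6 = False

Unit clause (a3) forces a3 = True.
Unit clause (a5) forces a5 = True.
Set a0 = True.
Set a1 = False.
Set a2 = True.
  then (¬a2 ∨ ¬a6) forces a6 = False.
Set a4 = True.
All clauses satisfied.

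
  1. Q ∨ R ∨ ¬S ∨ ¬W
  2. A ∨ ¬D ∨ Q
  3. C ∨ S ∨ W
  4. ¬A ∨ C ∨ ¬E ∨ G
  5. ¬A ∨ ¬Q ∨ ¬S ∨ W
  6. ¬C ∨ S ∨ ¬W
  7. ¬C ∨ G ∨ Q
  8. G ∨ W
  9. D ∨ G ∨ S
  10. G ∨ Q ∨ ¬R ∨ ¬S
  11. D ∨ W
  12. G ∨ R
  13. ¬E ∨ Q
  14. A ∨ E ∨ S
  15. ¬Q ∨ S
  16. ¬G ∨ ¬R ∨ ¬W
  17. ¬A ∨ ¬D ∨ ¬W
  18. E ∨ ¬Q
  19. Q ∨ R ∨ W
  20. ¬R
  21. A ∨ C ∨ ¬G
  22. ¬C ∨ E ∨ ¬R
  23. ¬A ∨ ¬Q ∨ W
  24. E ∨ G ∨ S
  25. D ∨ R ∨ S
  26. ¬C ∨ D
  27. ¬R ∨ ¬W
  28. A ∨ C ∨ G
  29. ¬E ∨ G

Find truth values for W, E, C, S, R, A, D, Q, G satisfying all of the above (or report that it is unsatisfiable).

W=T, E=T, C=F, S=T, R=F, A=T, D=F, Q=T, G=T

Unit clause (¬R) forces R = False.
In (G ∨ R) only G is left, so G = True.
Set W = True.
Set E = True.
  then (¬E ∨ Q) forces Q = True.
  then (¬Q ∨ S) forces S = True.
Set C = False.
  then (A ∨ C ∨ ¬G) forces A = True.
  then (¬A ∨ ¬D ∨ ¬W) forces D = False.
All clauses satisfied.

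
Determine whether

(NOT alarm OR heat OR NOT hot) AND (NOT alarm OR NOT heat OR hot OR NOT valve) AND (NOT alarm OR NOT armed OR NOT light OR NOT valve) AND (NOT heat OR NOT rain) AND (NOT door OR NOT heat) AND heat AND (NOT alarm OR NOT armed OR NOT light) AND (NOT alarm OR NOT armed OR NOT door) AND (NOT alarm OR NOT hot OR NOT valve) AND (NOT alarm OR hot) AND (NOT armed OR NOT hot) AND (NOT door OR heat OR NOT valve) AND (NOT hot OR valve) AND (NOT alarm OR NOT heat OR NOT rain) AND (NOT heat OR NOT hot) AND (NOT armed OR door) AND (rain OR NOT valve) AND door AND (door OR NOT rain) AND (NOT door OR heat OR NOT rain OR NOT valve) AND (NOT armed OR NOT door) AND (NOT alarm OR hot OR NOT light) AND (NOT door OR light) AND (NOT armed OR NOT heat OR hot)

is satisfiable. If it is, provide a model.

Case door = True:
  (NOT door OR NOT heat) forces heat = False.
  Clause (heat) is falsified — contradiction.
Case door = False:
  Clause (door) is falsified — contradiction.
Both cases fail, so the formula is unsatisfiable.

Unsatisfiable — no assignment works.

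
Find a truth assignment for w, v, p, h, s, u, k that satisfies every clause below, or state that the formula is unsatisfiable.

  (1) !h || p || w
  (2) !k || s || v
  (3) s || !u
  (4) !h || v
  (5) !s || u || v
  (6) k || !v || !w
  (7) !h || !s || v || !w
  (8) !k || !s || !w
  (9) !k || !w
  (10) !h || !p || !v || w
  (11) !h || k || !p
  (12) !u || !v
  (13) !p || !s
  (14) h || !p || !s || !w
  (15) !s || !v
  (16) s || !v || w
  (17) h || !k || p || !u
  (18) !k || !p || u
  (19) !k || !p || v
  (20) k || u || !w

Set w = False.
Set v = False.
  then (!h || v) forces h = False.
Set p = False.
Set s = True.
  then (!s || u || v) forces u = True.
  then (h || !k || p || !u) forces k = False.
All clauses satisfied.

w: False, v: False, p: False, h: False, s: True, u: True, k: False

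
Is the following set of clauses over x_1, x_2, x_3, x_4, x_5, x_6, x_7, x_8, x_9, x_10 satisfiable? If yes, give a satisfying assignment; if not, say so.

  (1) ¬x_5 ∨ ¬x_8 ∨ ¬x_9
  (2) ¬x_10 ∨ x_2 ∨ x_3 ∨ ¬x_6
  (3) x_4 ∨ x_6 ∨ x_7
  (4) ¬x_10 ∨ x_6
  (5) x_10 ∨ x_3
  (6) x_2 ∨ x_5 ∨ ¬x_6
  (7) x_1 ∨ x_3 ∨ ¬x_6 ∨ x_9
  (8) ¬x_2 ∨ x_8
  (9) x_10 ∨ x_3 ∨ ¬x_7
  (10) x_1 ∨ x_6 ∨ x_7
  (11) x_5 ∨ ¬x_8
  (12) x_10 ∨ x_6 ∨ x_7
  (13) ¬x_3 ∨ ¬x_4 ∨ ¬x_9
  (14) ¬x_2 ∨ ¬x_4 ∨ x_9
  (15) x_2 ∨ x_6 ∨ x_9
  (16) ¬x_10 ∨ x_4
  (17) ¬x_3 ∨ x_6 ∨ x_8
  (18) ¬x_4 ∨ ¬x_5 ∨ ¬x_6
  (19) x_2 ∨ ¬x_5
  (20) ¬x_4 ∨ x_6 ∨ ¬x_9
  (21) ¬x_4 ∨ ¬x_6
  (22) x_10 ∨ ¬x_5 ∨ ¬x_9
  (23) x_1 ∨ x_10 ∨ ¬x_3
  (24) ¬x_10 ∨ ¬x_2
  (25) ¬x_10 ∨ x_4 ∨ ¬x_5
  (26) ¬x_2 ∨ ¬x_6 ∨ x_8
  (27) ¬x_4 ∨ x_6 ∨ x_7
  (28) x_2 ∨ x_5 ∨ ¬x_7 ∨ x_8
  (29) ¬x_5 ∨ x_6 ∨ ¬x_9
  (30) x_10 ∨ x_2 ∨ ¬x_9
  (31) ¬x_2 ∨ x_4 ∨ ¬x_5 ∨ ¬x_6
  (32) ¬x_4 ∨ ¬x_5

Set x_1 = True.
Set x_2 = True.
  then (¬x_2 ∨ x_8) forces x_8 = True.
  then (x_5 ∨ ¬x_8) forces x_5 = True.
  then (¬x_10 ∨ ¬x_2) forces x_10 = False.
  then (¬x_4 ∨ ¬x_5) forces x_4 = False.
  then (¬x_5 ∨ ¬x_8 ∨ ¬x_9) forces x_9 = False.
  then (x_10 ∨ x_3) forces x_3 = True.
  then (¬x_2 ∨ x_4 ∨ ¬x_5 ∨ ¬x_6) forces x_6 = False.
  then (x_4 ∨ x_6 ∨ x_7) forces x_7 = True.
All clauses satisfied.

x_1 = True, x_2 = True, x_3 = True, x_4 = False, x_5 = True, x_6 = False, x_7 = True, x_8 = True, x_9 = False, x_10 = False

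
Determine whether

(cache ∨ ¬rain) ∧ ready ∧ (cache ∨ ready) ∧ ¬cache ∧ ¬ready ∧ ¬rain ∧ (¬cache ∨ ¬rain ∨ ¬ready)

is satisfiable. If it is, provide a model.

The formula is unsatisfiable.

Case ready = True:
  Clause (¬ready) is falsified — contradiction.
Case ready = False:
  Clause (ready) is falsified — contradiction.
Both cases fail, so the formula is unsatisfiable.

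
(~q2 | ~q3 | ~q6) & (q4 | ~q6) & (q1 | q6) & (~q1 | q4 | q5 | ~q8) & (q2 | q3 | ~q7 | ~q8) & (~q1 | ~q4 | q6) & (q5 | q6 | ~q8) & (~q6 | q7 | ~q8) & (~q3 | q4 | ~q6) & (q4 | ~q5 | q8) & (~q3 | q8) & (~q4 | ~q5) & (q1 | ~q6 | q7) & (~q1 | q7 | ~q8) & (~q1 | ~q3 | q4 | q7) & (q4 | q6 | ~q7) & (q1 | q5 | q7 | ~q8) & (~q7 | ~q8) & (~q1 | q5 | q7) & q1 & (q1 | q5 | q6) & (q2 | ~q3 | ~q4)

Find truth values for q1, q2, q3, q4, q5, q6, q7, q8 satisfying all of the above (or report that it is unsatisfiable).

Unit clause (q1) forces q1 = True.
Set q2 = False.
Try q3 = True:
  (~q3 | q8) forces q8 = True.
  (~q1 | q7 | ~q8) forces q7 = True.
  clause (~q7 | ~q8) is falsified — backtrack.
So q3 = False.
Set q4 = True.
  then (~q1 | ~q4 | q6) forces q6 = True.
  then (~q4 | ~q5) forces q5 = False.
  then (~q1 | q5 | q7) forces q7 = True.
  then (q2 | q3 | ~q7 | ~q8) forces q8 = False.
All clauses satisfied.

q1 = True, q2 = False, q3 = False, q4 = True, q5 = False, q6 = True, q7 = True, q8 = False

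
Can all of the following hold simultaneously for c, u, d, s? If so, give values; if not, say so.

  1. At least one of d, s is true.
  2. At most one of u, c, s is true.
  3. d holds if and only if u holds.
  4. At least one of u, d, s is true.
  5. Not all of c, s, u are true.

c = False, u = True, d = True, s = False

  (1) {d, s}: 1 true — at least one ✓
  (2) {u, c, s}: 1 true — at most one ✓
  (3) d=T, u=T — same ✓
  (4) {u, d, s}: 2 true — at least one ✓
  (5) {c, s, u}: 1/3 true — not all ✓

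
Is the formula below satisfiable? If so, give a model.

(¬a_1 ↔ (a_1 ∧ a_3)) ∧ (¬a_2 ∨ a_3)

a_1: True, a_2: False, a_3: False

  ¬a_1 ↔ (a_1 ∧ a_3) = True
    ¬a_1 = False
    a_1 ∧ a_3 = False
  ¬a_2 ∨ a_3 = True
    ¬a_2 = True
Both conjuncts True, so the formula holds.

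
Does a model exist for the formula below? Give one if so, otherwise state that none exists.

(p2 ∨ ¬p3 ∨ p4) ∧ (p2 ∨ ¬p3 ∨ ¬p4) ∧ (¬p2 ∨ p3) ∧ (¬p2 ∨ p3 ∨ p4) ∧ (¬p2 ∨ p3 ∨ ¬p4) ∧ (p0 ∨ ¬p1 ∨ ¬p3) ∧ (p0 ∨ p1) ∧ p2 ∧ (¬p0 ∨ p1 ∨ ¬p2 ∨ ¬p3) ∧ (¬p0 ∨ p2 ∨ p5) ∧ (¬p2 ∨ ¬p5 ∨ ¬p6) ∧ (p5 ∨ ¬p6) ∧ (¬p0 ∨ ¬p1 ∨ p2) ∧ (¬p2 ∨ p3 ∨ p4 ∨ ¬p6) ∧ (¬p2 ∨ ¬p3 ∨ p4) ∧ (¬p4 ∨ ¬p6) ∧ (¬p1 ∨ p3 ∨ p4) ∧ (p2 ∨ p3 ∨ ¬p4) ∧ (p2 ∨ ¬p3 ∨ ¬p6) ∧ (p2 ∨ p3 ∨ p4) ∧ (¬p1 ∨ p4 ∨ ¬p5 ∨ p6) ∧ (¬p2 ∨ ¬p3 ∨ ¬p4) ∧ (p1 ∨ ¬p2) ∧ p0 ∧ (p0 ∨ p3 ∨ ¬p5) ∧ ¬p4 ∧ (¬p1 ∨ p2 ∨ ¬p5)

Unsatisfiable

Case p2 = True:
  (¬p2 ∨ p3) forces p3 = True.
  (¬p2 ∨ ¬p3 ∨ p4) forces p4 = True.
  Clause (¬p2 ∨ ¬p3 ∨ ¬p4) is falsified — contradiction.
Case p2 = False:
  Clause (p2) is falsified — contradiction.
Both cases fail, so the formula is unsatisfiable.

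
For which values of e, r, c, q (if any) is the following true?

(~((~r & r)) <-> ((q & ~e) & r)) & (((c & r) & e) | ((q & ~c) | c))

e = False; r = True; c = False; q = True

  ~((~r & r)) <-> ((q & ~e) & r) = True
    ~((~r & r)) = True
      ~r & r = False
        ~r = False
    (q & ~e) & r = True
      q & ~e = True
        ~e = True
  ((c & r) & e) | ((q & ~c) | c) = True
    (c & r) & e = False
      c & r = False
    (q & ~c) | c = True
      q & ~c = True
        ~c = True
Both conjuncts True, so the formula holds.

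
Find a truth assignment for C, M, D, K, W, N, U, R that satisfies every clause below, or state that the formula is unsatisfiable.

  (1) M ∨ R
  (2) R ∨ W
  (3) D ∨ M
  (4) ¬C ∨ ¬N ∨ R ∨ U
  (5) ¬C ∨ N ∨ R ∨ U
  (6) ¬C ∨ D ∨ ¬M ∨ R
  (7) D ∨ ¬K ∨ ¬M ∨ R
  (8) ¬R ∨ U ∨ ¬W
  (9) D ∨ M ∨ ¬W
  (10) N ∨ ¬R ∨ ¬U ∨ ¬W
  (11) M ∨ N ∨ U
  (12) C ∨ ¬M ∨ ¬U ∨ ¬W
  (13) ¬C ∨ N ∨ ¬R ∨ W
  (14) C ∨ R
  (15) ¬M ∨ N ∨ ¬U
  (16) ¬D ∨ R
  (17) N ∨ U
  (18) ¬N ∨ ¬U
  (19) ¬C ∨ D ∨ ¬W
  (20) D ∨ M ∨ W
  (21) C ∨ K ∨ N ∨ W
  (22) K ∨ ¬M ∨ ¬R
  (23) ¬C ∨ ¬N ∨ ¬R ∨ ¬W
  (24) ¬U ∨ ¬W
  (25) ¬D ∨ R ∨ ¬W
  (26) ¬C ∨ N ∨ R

Set C = True.
Set M = True.
Set D = False.
  then (¬C ∨ D ∨ ¬M ∨ R) forces R = True.
  then (¬C ∨ D ∨ ¬W) forces W = False.
  then (K ∨ ¬M ∨ ¬R) forces K = True.
  then (¬C ∨ N ∨ ¬R ∨ W) forces N = True.
  then (¬N ∨ ¬U) forces U = False.
All clauses satisfied.

C: True, M: True, D: False, K: True, W: False, N: True, U: False, R: True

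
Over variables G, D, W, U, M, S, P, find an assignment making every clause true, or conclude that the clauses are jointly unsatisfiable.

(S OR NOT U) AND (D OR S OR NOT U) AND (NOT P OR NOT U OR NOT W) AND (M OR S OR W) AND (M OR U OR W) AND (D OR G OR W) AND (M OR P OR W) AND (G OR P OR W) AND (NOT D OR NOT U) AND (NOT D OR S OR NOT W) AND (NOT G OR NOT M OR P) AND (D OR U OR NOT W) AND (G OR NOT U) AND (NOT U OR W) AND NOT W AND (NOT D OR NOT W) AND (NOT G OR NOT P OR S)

G = True, D = True, W = False, U = False, M = True, S = True, P = True

Unit clause (NOT W) forces W = False.
In (NOT U OR W) only NOT U is left, so U = False.
In (M OR U OR W) only M is left, so M = True.
Set G = True.
  then (NOT G OR NOT M OR P) forces P = True.
  then (NOT G OR NOT P OR S) forces S = True.
Set D = True.
All clauses satisfied.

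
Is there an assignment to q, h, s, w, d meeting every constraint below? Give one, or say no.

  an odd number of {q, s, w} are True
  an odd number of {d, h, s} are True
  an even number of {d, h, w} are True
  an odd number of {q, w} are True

q = False, h = True, s = False, w = True, d = False

{q, s, w}: 1 true → odd ✓
{d, h, s}: 1 true → odd ✓
{d, h, w}: 2 true → even ✓
{q, w}: 1 true → odd ✓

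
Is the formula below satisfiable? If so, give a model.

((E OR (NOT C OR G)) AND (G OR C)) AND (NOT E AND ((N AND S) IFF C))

E = False; S = False; G = True; N = False; C = False

  (E OR (NOT C OR G)) AND (G OR C) = True
    E OR (NOT C OR G) = True
      NOT C OR G = True
        NOT C = True
    G OR C = True
  NOT E AND ((N AND S) IFF C) = True
    NOT E = True
    (N AND S) IFF C = True
      N AND S = False
Both conjuncts True, so the formula holds.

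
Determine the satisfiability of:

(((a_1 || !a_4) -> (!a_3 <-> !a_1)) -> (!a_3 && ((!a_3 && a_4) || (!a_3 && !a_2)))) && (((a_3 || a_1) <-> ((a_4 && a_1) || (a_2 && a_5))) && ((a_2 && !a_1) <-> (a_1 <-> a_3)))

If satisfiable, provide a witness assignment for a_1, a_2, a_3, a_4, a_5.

a_1 = True, a_2 = False, a_3 = False, a_4 = True, a_5 = True

  ((a_1 || !a_4) -> (!a_3 <-> !a_1)) -> (!a_3 && ((!a_3 && a_4) || (!a_3 && !a_2))) = True
    (a_1 || !a_4) -> (!a_3 <-> !a_1) = False
      a_1 || !a_4 = True
        !a_4 = False
      !a_3 <-> !a_1 = False
        !a_3 = True
        !a_1 = False
    !a_3 && ((!a_3 && a_4) || (!a_3 && !a_2)) = True
      !a_3 = True
      (!a_3 && a_4) || (!a_3 && !a_2) = True
        !a_3 && a_4 = True
          !a_3 = True
        !a_3 && !a_2 = True
          !a_3 = True
          !a_2 = True
  ((a_3 || a_1) <-> ((a_4 && a_1) || (a_2 && a_5))) && ((a_2 && !a_1) <-> (a_1 <-> a_3)) = True
    (a_3 || a_1) <-> ((a_4 && a_1) || (a_2 && a_5)) = True
      a_3 || a_1 = True
      (a_4 && a_1) || (a_2 && a_5) = True
        a_4 && a_1 = True
        a_2 && a_5 = False
    (a_2 && !a_1) <-> (a_1 <-> a_3) = True
      a_2 && !a_1 = False
        !a_1 = False
      a_1 <-> a_3 = False
Both conjuncts True, so the formula holds.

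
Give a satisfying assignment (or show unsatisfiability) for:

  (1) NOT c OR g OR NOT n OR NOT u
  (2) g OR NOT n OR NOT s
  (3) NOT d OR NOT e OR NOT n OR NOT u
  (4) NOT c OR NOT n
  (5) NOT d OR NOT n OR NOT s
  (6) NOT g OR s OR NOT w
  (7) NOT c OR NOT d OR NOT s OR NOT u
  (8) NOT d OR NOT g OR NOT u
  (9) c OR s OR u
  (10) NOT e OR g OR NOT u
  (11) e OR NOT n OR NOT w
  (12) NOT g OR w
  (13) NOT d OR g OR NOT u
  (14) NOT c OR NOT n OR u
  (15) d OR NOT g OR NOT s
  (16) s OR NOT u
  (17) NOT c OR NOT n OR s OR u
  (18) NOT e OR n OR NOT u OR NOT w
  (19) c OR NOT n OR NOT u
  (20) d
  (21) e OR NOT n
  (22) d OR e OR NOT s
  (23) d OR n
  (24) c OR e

Unit clause (d) forces d = True.
Set g = False.
  then (NOT d OR g OR NOT u) forces u = False.
Set c = True.
  then (NOT c OR NOT n) forces n = False.
Set s = True.
Set w = False.
Set e = False.
All clauses satisfied.

g=F, c=T, d=T, s=T, w=F, e=F, u=F, n=F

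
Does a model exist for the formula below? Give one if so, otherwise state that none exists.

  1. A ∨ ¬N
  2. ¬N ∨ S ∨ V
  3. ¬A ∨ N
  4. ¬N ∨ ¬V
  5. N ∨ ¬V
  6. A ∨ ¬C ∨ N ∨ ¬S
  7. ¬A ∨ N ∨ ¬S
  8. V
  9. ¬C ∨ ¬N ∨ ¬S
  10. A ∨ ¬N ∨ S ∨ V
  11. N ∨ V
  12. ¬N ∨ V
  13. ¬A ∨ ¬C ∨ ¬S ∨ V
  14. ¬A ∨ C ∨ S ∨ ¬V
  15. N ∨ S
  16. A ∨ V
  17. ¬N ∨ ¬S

No satisfying assignment exists.

Case V = True:
  (¬N ∨ ¬V) forces N = False.
  Clause (N ∨ ¬V) is falsified — contradiction.
Case V = False:
  Clause (V) is falsified — contradiction.
Both cases fail, so the formula is unsatisfiable.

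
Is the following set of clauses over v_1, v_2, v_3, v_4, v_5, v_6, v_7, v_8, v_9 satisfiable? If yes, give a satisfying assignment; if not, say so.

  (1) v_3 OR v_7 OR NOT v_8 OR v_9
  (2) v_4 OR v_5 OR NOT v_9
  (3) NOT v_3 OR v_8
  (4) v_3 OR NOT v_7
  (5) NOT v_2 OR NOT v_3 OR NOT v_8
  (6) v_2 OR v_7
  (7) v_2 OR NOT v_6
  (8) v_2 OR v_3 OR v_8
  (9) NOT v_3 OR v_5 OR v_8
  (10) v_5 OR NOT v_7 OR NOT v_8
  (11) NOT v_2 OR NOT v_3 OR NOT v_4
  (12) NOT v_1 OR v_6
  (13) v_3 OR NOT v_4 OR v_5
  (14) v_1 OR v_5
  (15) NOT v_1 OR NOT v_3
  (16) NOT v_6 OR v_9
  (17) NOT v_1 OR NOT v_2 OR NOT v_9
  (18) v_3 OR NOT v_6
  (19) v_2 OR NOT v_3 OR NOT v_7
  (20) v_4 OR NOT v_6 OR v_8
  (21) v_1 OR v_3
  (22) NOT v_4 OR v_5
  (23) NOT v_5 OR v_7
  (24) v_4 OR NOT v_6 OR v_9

Case v_3 = True:
  (NOT v_3 OR v_8) forces v_8 = True.
  (NOT v_2 OR NOT v_3 OR NOT v_8) forces v_2 = False.
  (v_2 OR v_7) forces v_7 = True.
  Clause (v_2 OR NOT v_3 OR NOT v_7) is falsified — contradiction.
Case v_3 = False:
  (v_3 OR NOT v_7) forces v_7 = False.
  (v_2 OR v_7) forces v_2 = True.
  (v_3 OR NOT v_6) forces v_6 = False.
  (NOT v_1 OR v_6) forces v_1 = False.
  Clause (v_1 OR v_3) is falsified — contradiction.
Both cases fail, so the formula is unsatisfiable.

UNSATISFIABLE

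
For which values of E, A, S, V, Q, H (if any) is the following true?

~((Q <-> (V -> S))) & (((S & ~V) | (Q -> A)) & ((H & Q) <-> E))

E = False, A = True, S = False, V = False, Q = False, H = False

  ~((Q <-> (V -> S))) = True
    Q <-> (V -> S) = False
      V -> S = True
  ((S & ~V) | (Q -> A)) & ((H & Q) <-> E) = True
    (S & ~V) | (Q -> A) = True
      S & ~V = False
        ~V = True
      Q -> A = True
    (H & Q) <-> E = True
      H & Q = False
Both conjuncts True, so the formula holds.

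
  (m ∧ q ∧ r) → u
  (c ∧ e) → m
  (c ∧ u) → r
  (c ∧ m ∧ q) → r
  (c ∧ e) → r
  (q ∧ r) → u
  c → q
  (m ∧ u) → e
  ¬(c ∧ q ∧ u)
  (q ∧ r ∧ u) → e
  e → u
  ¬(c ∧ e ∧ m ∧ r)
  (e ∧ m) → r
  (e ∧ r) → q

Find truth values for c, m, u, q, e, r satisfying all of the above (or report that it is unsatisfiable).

Set c = False.
Set m = False.
Set u = True.
Set q = False.
Set e = True.
  then (¬e ∨ q ∨ ¬r) forces r = False.
All clauses satisfied.

c: False; m: False; u: True; q: False; e: True; r: False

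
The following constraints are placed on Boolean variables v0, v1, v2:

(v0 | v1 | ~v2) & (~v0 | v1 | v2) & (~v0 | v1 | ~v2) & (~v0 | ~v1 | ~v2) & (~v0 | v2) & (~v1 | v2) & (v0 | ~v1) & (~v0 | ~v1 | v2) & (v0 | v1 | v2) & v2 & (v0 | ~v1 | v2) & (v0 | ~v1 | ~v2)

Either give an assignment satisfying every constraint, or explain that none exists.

Unsatisfiable — no assignment works.

Case v0 = True:
  (~v0 | v2) forces v2 = True.
  (~v0 | v1 | ~v2) forces v1 = True.
  Clause (~v0 | ~v1 | ~v2) is falsified — contradiction.
Case v0 = False:
  (v0 | ~v1) forces v1 = False.
  (v0 | v1 | ~v2) forces v2 = False.
  Clause (v0 | v1 | v2) is falsified — contradiction.
Both cases fail, so the formula is unsatisfiable.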